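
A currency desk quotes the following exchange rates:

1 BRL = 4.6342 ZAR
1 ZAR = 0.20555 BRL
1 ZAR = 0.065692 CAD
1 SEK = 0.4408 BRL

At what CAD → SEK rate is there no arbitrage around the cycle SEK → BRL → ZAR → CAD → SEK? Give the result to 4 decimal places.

Known legs of the cycle: 0.4408 × 4.6342 × 0.065692 = 0.13419268510912
For no arbitrage the full-cycle product must be 1, so the missing rate is 1 / 0.13419268510912 ≈ 7.451971.

7.4520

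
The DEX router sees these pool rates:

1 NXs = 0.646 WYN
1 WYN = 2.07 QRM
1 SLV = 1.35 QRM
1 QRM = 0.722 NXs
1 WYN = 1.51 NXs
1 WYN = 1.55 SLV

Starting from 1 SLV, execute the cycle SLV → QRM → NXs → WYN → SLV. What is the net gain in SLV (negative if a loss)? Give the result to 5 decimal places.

-0.02403

1 SLV × 1.35 = 1.35 QRM
1.35 QRM × 0.722 = 0.9747 NXs
0.9747 NXs × 0.646 = 0.6296562 WYN
0.6296562 WYN × 1.55 = 0.97596711 SLV
Net change: 0.97596711 − 1 = -0.02403289 SLV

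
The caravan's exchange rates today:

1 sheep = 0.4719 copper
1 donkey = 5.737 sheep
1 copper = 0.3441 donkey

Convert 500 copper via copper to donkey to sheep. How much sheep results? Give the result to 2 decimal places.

500 copper × 0.3441 = 172.05 donkey
172.05 donkey × 5.737 = 987.05085 sheep

987.05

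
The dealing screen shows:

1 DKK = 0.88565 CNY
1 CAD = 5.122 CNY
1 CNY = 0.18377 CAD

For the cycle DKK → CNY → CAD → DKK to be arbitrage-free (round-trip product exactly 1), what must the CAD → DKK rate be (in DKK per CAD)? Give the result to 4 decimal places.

Known legs of the cycle: 0.88565 × 0.18377 = 0.1627559005
For no arbitrage the full-cycle product must be 1, so the missing rate is 1 / 0.1627559005 ≈ 6.144170.

6.1442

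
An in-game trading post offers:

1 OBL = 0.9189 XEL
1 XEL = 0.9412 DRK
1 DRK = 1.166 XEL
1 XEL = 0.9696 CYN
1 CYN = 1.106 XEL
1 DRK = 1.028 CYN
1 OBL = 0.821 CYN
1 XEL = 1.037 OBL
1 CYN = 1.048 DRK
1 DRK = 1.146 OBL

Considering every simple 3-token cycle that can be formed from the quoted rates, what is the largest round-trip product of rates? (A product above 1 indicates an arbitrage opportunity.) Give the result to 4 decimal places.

1.1848

CYN→DRK→XEL→CYN: 1.048 × 1.166 × 0.9696 = 1.18482
CYN→XEL→DRK→CYN: 1.106 × 0.9412 × 1.028 = 1.07011
OBL→XEL→DRK→OBL: 0.9189 × 0.9412 × 1.146 = 0.99114
OBL→CYN→DRK→OBL: 0.821 × 1.048 × 1.146 = 0.98603
OBL→CYN→XEL→OBL: 0.821 × 1.106 × 1.037 = 0.94162
Maximum is CYN→DRK→XEL→CYN at 1.1848; arbitrage exists.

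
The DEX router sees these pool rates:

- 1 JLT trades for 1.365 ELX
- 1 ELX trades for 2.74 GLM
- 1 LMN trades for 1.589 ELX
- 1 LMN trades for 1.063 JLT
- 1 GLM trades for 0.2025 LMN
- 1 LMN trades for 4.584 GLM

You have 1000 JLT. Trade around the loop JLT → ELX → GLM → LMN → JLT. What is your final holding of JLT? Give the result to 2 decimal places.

805.08

1000 JLT × 1.365 = 1365 ELX
1365 ELX × 2.74 = 3740.1 GLM
3740.1 GLM × 0.2025 = 757.37025 LMN
757.37025 LMN × 1.063 = 805.08457575 JLT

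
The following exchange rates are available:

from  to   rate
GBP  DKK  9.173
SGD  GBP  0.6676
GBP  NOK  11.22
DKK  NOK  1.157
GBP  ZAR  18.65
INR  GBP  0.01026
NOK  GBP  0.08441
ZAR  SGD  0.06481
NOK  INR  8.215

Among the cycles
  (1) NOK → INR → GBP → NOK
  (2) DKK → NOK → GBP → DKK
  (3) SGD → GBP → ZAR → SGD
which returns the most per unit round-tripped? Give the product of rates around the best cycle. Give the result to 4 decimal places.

(1) 8.215 × 0.01026 × 11.22 = 0.94569
(2) 1.157 × 0.08441 × 9.173 = 0.89586
(3) 0.6676 × 18.65 × 0.06481 = 0.80693
Highest is cycle (1) at 0.9457 (≤1, no arbitrage).

0.9457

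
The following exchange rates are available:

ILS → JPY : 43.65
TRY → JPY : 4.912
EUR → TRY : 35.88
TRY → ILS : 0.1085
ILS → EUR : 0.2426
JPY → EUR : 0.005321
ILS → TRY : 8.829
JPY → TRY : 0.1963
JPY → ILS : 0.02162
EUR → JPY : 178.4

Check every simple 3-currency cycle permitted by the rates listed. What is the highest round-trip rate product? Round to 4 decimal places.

0.9444

EUR→TRY→ILS→EUR: 35.88 × 0.1085 × 0.2426 = 0.94444
JPY→EUR→TRY→JPY: 0.005321 × 35.88 × 4.912 = 0.93779
JPY→ILS→TRY→JPY: 0.02162 × 8.829 × 4.912 = 0.93762
JPY→ILS→EUR→JPY: 0.02162 × 0.2426 × 178.4 = 0.93571
JPY→TRY→ILS→JPY: 0.1963 × 0.1085 × 43.65 = 0.92968
Maximum is EUR→TRY→ILS→EUR at 0.9444; no arbitrage — every cycle loses value.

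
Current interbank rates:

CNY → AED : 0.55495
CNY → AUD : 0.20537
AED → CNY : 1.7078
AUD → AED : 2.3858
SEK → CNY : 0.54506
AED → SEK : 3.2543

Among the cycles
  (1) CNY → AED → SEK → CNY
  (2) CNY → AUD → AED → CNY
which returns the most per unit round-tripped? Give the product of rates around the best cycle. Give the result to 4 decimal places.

0.9844

(1) 0.55495 × 3.2543 × 0.54506 = 0.98436
(2) 0.20537 × 2.3858 × 1.7078 = 0.83677
Highest is cycle (1) at 0.9844 (≤1, no arbitrage).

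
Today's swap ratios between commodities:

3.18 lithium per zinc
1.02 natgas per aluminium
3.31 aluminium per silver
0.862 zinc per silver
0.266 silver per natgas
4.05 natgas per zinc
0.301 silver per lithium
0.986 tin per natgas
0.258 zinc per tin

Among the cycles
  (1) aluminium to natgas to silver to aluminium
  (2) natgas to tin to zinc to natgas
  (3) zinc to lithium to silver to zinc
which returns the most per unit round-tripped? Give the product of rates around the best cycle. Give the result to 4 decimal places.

1.0303

(1) 1.02 × 0.266 × 3.31 = 0.89807
(2) 0.986 × 0.258 × 4.05 = 1.03027
(3) 3.18 × 0.301 × 0.862 = 0.82509
Highest is cycle (2) at 1.0303 (>1, arbitrage).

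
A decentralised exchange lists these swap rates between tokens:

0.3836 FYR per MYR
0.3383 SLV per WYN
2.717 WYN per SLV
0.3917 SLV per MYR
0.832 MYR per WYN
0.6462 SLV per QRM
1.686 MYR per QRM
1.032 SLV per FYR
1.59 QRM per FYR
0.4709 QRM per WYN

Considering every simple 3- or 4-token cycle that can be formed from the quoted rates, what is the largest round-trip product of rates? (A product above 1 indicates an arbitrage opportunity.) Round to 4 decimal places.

1.0283

QRM→MYR→FYR→QRM: 1.686 × 0.3836 × 1.59 = 1.02833
MYR→FYR→SLV→WYN→MYR: 0.3836 × 1.032 × 2.717 × 0.832 = 0.89489
MYR→SLV→WYN→MYR: 0.3917 × 2.717 × 0.832 = 0.88546
QRM→MYR→SLV→WYN→QRM: 1.686 × 0.3917 × 2.717 × 0.4709 = 0.84495
QRM→SLV→WYN→QRM: 0.6462 × 2.717 × 0.4709 = 0.82677
Maximum is QRM→MYR→FYR→QRM at 1.0283; arbitrage exists.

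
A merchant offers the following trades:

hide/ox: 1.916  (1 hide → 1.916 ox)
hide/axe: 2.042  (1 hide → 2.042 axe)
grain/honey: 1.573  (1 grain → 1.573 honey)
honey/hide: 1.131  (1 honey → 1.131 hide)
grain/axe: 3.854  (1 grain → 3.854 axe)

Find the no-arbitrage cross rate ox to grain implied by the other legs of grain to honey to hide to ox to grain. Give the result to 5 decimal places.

Known legs of the cycle: 1.573 × 1.131 × 1.916 = 3.408684708
For no arbitrage the full-cycle product must be 1, so the missing rate is 1 / 3.408684708 ≈ 0.2933683.

0.29337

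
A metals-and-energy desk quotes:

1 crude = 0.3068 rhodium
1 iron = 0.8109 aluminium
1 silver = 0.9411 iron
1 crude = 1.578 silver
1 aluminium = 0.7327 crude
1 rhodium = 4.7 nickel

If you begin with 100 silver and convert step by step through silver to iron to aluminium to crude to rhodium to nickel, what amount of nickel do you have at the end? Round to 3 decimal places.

100 silver × 0.9411 = 94.11 iron
94.11 iron × 0.8109 = 76.313799 aluminium
76.313799 aluminium × 0.7327 = 55.9151205273 crude
55.9151205273 crude × 0.3068 = 17.15475897777564 rhodium
17.15475897777564 rhodium × 4.7 = 80.627367195545508 nickel

80.627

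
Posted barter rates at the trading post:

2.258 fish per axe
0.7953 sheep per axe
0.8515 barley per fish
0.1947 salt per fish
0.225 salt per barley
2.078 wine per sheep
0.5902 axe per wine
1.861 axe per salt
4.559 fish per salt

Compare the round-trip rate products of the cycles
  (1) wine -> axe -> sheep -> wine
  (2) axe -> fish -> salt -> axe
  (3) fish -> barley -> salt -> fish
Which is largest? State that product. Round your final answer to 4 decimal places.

(1) 0.5902 × 0.7953 × 2.078 = 0.97538
(2) 2.258 × 0.1947 × 1.861 = 0.81816
(3) 0.8515 × 0.225 × 4.559 = 0.87345
Highest is cycle (1) at 0.9754 (≤1, no arbitrage).

0.9754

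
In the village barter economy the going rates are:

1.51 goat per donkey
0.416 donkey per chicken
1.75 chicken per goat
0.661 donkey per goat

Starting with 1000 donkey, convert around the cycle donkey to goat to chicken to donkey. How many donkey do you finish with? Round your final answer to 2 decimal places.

1099.28

1000 donkey × 1.51 = 1510 goat
1510 goat × 1.75 = 2642.5 chicken
2642.5 chicken × 0.416 = 1099.28 donkey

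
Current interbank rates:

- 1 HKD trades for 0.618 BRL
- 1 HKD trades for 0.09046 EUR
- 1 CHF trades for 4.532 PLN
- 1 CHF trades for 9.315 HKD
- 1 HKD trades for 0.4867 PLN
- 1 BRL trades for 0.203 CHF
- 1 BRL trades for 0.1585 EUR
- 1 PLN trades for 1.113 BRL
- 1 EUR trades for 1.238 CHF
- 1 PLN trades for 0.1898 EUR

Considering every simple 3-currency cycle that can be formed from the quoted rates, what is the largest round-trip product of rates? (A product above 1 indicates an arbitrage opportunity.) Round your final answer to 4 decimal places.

CHF→HKD→BRL→CHF: 9.315 × 0.618 × 0.203 = 1.16860
EUR→CHF→PLN→EUR: 1.238 × 4.532 × 0.1898 = 1.06489
EUR→CHF→HKD→EUR: 1.238 × 9.315 × 0.09046 = 1.04318
CHF→PLN→BRL→CHF: 4.532 × 1.113 × 0.203 = 1.02396
Maximum is CHF→HKD→BRL→CHF at 1.1686; arbitrage exists.

1.1686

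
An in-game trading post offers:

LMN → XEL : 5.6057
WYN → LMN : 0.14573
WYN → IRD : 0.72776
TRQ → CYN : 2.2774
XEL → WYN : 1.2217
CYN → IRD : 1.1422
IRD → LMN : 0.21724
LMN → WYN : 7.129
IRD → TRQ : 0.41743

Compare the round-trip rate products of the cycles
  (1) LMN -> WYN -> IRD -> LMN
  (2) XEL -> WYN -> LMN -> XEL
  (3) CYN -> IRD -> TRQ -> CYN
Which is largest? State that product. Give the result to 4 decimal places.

(1) 7.129 × 0.72776 × 0.21724 = 1.12708
(2) 1.2217 × 0.14573 × 5.6057 = 0.99803
(3) 1.1422 × 0.41743 × 2.2774 = 1.08584
Highest is cycle (1) at 1.1271 (>1, arbitrage).

1.1271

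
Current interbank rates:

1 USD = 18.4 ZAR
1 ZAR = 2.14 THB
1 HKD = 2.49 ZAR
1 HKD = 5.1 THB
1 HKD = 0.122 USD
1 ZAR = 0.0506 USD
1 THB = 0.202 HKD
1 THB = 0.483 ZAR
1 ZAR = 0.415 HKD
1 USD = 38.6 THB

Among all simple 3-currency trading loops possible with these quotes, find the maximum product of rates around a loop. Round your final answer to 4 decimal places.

1.0764

HKD→ZAR→THB→HKD: 2.49 × 2.14 × 0.202 = 1.07638
HKD→THB→ZAR→HKD: 5.1 × 0.483 × 0.415 = 1.02227
HKD→USD→THB→HKD: 0.122 × 38.6 × 0.202 = 0.95126
THB→ZAR→USD→THB: 0.483 × 0.0506 × 38.6 = 0.94338
HKD→USD→ZAR→HKD: 0.122 × 18.4 × 0.415 = 0.93159
Maximum is HKD→ZAR→THB→HKD at 1.0764; arbitrage exists.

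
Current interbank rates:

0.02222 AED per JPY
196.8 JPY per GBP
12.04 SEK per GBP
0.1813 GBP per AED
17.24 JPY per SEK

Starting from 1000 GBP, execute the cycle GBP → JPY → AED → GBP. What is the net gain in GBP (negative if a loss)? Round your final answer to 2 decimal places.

1000 GBP × 196.8 = 196800 JPY
196800 JPY × 0.02222 = 4372.896 AED
4372.896 AED × 0.1813 = 792.8060448 GBP
Net change: 792.8060448 − 1000 = -207.1939552 GBP

-207.19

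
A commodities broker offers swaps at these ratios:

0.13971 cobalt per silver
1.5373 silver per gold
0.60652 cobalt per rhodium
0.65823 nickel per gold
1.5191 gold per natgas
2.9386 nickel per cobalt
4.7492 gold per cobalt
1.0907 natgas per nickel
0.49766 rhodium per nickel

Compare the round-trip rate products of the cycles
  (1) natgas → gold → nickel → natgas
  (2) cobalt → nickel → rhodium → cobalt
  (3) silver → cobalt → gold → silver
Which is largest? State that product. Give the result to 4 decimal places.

(1) 1.5191 × 0.65823 × 1.0907 = 1.09061
(2) 2.9386 × 0.49766 × 0.60652 = 0.88699
(3) 0.13971 × 4.7492 × 1.5373 = 1.02002
Highest is cycle (1) at 1.0906 (>1, arbitrage).

1.0906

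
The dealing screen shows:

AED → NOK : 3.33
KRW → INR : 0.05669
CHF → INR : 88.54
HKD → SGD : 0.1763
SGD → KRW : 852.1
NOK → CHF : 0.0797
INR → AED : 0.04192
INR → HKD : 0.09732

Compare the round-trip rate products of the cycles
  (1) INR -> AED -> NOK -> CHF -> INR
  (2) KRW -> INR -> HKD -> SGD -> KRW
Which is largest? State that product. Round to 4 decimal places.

(1) 0.04192 × 3.33 × 0.0797 × 88.54 = 0.98506
(2) 0.05669 × 0.09732 × 0.1763 × 852.1 = 0.82880
Highest is cycle (1) at 0.9851 (≤1, no arbitrage).

0.9851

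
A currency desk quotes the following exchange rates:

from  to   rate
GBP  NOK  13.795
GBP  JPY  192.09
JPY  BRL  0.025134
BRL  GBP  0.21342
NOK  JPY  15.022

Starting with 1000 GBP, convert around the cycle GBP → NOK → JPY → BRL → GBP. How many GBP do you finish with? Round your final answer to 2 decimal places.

1000 GBP × 13.795 = 13795 NOK
13795 NOK × 15.022 = 207228.49 JPY
207228.49 JPY × 0.025134 = 5208.48086766 BRL
5208.48086766 BRL × 0.21342 = 1111.5939867759972 GBP

1111.59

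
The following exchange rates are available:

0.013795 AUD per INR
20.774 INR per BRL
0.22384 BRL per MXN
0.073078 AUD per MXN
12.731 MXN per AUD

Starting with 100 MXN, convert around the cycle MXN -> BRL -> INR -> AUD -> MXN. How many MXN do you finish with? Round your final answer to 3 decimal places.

81.666

100 MXN × 0.22384 = 22.384 BRL
22.384 BRL × 20.774 = 465.005216 INR
465.005216 INR × 0.013795 = 6.41474695472 AUD
6.41474695472 AUD × 12.731 = 81.66614348054032 MXN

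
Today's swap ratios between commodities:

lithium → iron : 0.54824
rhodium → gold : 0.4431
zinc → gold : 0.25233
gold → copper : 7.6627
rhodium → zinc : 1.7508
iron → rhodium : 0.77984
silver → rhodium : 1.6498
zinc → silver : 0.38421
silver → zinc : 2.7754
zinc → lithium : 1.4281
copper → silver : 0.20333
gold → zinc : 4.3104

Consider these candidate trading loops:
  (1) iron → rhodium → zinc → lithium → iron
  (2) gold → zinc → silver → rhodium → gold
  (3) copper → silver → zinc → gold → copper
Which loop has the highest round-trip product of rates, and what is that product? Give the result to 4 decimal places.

1.2107

(1) 0.77984 × 1.7508 × 1.4281 × 0.54824 = 1.06898
(2) 4.3104 × 0.38421 × 1.6498 × 0.4431 = 1.21065
(3) 0.20333 × 2.7754 × 0.25233 × 7.6627 = 1.09113
Highest is cycle (2) at 1.2107 (>1, arbitrage).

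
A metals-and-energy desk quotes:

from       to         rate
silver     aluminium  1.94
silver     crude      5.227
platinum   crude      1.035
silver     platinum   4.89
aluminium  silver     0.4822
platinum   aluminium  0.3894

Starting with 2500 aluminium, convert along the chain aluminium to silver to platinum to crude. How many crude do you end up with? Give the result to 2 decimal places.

6101.22

2500 aluminium × 0.4822 = 1205.5 silver
1205.5 silver × 4.89 = 5894.895 platinum
5894.895 platinum × 1.035 = 6101.216325 crude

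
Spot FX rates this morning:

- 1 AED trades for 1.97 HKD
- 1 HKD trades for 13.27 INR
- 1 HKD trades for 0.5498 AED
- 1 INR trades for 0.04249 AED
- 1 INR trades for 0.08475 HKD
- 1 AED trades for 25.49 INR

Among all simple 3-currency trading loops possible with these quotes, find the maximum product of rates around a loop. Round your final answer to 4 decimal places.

INR→HKD→AED→INR: 0.08475 × 0.5498 × 25.49 = 1.18772
INR→AED→HKD→INR: 0.04249 × 1.97 × 13.27 = 1.11077
Maximum is INR→HKD→AED→INR at 1.1877; arbitrage exists.

1.1877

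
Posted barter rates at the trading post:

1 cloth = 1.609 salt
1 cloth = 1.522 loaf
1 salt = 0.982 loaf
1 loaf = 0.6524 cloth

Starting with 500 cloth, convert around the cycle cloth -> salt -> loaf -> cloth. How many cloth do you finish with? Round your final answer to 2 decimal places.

500 cloth × 1.609 = 804.5 salt
804.5 salt × 0.982 = 790.019 loaf
790.019 loaf × 0.6524 = 515.4083956 cloth

515.41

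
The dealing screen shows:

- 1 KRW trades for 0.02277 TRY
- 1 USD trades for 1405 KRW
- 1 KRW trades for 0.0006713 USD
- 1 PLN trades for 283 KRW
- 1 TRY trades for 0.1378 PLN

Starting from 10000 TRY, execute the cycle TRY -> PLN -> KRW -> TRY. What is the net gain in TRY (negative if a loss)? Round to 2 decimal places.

-1120.29

10000 TRY × 0.1378 = 1378 PLN
1378 PLN × 283 = 389974 KRW
389974 KRW × 0.02277 = 8879.70798 TRY
Net change: 8879.70798 − 10000 = -1120.29202 TRY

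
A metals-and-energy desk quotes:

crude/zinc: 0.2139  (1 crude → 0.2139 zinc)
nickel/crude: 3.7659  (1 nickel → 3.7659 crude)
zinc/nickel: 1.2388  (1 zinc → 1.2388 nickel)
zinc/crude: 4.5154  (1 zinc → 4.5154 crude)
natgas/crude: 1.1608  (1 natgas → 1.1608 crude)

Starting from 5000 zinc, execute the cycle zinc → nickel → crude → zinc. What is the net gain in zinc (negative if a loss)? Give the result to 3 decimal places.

5000 zinc × 1.2388 = 6194 nickel
6194 nickel × 3.7659 = 23325.9846 crude
23325.9846 crude × 0.2139 = 4989.42810594 zinc
Net change: 4989.42810594 − 5000 = -10.57189406 zinc

-10.572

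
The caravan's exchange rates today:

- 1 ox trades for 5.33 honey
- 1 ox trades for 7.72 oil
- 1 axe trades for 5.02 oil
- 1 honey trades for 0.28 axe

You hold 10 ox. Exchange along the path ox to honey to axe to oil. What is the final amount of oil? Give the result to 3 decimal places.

74.918

10 ox × 5.33 = 53.3 honey
53.3 honey × 0.28 = 14.924 axe
14.924 axe × 5.02 = 74.91848 oil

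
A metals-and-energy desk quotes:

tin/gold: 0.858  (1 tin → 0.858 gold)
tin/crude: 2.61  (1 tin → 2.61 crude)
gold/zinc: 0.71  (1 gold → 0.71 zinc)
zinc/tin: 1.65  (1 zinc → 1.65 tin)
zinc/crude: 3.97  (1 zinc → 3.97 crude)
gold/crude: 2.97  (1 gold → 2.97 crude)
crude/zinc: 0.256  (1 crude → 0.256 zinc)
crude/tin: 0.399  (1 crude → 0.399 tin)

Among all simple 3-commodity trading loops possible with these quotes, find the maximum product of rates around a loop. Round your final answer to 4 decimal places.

zinc→tin→crude→zinc: 1.65 × 2.61 × 0.256 = 1.10246
gold→crude→tin→gold: 2.97 × 0.399 × 0.858 = 1.01676
zinc→tin→gold→zinc: 1.65 × 0.858 × 0.71 = 1.00515
Maximum is zinc→tin→crude→zinc at 1.1025; arbitrage exists.

1.1025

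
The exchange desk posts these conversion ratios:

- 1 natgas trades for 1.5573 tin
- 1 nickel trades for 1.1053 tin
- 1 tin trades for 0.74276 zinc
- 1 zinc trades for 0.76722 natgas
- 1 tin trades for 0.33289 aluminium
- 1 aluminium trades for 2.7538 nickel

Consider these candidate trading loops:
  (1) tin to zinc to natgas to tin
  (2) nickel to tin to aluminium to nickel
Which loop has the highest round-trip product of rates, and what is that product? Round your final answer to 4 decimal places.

(1) 0.74276 × 0.76722 × 1.5573 = 0.88744
(2) 1.1053 × 0.33289 × 2.7538 = 1.01324
Highest is cycle (2) at 1.0132 (>1, arbitrage).

1.0132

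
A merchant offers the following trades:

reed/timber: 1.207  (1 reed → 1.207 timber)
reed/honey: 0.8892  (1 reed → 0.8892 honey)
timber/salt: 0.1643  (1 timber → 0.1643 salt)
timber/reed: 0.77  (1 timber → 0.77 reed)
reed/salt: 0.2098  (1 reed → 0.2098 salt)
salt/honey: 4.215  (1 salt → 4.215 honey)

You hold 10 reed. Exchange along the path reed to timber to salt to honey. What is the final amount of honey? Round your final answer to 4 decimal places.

8.3588

10 reed × 1.207 = 12.07 timber
12.07 timber × 0.1643 = 1.983101 salt
1.983101 salt × 4.215 = 8.358770715 honey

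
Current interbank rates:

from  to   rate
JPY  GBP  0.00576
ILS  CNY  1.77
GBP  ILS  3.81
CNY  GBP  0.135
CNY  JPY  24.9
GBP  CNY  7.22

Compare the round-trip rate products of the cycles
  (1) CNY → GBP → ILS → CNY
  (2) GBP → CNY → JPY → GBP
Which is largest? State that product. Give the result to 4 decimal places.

1.0355

(1) 0.135 × 3.81 × 1.77 = 0.91040
(2) 7.22 × 24.9 × 0.00576 = 1.03552
Highest is cycle (2) at 1.0355 (>1, arbitrage).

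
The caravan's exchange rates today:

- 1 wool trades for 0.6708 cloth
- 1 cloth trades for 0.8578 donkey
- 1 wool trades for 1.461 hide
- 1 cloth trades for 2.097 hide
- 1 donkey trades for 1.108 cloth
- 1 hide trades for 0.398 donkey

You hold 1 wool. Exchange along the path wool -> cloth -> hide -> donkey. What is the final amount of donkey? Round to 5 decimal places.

0.55985

1 wool × 0.6708 = 0.6708 cloth
0.6708 cloth × 2.097 = 1.4066676 hide
1.4066676 hide × 0.398 = 0.5598537048 donkey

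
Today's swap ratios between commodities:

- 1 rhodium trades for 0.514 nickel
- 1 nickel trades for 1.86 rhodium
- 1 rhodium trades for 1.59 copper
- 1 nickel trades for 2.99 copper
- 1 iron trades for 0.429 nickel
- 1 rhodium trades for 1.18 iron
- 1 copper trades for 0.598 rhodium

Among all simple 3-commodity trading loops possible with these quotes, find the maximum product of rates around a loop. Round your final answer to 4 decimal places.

rhodium→iron→nickel→rhodium: 1.18 × 0.429 × 1.86 = 0.94157
rhodium→nickel→copper→rhodium: 0.514 × 2.99 × 0.598 = 0.91904
Maximum is rhodium→iron→nickel→rhodium at 0.9416; no arbitrage — every cycle loses value.

0.9416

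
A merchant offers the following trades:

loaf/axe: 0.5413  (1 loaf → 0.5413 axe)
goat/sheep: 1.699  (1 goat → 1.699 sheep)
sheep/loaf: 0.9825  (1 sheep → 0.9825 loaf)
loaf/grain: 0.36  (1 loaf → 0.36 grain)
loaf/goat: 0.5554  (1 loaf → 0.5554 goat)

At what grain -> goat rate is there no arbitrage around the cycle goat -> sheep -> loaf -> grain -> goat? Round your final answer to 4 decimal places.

Known legs of the cycle: 1.699 × 0.9825 × 0.36 = 0.6009363
For no arbitrage the full-cycle product must be 1, so the missing rate is 1 / 0.6009363 ≈ 1.664070.

1.6641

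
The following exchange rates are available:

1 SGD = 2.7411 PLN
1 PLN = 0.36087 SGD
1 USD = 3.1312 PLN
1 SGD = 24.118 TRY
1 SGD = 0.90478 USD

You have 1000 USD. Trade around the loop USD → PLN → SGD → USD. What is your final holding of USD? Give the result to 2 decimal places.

1000 USD × 3.1312 = 3131.2 PLN
3131.2 PLN × 0.36087 = 1129.956144 SGD
1129.956144 SGD × 0.90478 = 1022.36171996832 USD

1022.36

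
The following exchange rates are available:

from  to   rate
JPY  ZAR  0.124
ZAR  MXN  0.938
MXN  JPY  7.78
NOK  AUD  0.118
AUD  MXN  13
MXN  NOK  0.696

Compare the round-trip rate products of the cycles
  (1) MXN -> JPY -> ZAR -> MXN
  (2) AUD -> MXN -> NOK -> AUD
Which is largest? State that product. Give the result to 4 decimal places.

(1) 7.78 × 0.124 × 0.938 = 0.90491
(2) 13 × 0.696 × 0.118 = 1.06766
Highest is cycle (2) at 1.0677 (>1, arbitrage).

1.0677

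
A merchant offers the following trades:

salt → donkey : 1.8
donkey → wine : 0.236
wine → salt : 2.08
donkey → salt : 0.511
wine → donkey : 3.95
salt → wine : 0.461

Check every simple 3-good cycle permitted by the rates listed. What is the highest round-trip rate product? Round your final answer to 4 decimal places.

wine→donkey→salt→wine: 3.95 × 0.511 × 0.461 = 0.93051
wine→salt→donkey→wine: 2.08 × 1.8 × 0.236 = 0.88358
Maximum is wine→donkey→salt→wine at 0.9305; no arbitrage — every cycle loses value.

0.9305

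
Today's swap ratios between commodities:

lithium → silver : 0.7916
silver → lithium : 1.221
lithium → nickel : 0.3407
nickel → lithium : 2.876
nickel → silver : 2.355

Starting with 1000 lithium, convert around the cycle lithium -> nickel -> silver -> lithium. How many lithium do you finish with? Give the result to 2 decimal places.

979.67

1000 lithium × 0.3407 = 340.7 nickel
340.7 nickel × 2.355 = 802.3485 silver
802.3485 silver × 1.221 = 979.6675185 lithium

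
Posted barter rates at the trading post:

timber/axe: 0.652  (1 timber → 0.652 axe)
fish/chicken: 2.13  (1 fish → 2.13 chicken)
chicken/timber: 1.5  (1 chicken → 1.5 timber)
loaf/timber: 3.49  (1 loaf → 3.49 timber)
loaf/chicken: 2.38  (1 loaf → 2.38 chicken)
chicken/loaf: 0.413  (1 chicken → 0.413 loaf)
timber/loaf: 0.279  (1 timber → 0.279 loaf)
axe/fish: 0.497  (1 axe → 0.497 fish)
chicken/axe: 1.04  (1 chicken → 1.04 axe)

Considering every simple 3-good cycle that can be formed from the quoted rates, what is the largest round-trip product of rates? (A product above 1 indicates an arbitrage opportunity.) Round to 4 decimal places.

axe→fish→chicken→axe: 0.497 × 2.13 × 1.04 = 1.10095
loaf→chicken→timber→loaf: 2.38 × 1.5 × 0.279 = 0.99603
Maximum is axe→fish→chicken→axe at 1.1010; arbitrage exists.

1.1010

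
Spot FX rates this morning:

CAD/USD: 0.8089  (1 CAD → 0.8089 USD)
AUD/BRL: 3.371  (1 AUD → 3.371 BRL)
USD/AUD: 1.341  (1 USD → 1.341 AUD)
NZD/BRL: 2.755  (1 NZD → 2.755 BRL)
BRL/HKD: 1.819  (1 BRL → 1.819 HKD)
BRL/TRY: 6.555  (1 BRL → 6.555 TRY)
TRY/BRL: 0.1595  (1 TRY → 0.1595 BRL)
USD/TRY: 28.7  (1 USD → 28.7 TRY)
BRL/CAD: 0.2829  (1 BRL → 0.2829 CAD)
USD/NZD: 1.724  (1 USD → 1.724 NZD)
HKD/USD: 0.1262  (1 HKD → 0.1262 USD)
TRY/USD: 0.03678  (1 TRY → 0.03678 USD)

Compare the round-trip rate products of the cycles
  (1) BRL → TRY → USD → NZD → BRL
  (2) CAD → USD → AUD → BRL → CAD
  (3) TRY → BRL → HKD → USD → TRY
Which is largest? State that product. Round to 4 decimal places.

(1) 6.555 × 0.03678 × 1.724 × 2.755 = 1.14510
(2) 0.8089 × 1.341 × 3.371 × 0.2829 = 1.03446
(3) 0.1595 × 1.819 × 0.1262 × 28.7 = 1.05084
Highest is cycle (1) at 1.1451 (>1, arbitrage).

1.1451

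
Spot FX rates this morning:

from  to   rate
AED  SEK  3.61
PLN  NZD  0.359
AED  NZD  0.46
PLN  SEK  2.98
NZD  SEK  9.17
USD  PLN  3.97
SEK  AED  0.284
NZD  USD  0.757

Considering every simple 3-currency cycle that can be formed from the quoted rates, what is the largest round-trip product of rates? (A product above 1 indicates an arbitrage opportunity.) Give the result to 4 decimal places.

1.1980

SEK→AED→NZD→SEK: 0.284 × 0.46 × 9.17 = 1.19797
PLN→NZD→USD→PLN: 0.359 × 0.757 × 3.97 = 1.07890
Maximum is SEK→AED→NZD→SEK at 1.1980; arbitrage exists.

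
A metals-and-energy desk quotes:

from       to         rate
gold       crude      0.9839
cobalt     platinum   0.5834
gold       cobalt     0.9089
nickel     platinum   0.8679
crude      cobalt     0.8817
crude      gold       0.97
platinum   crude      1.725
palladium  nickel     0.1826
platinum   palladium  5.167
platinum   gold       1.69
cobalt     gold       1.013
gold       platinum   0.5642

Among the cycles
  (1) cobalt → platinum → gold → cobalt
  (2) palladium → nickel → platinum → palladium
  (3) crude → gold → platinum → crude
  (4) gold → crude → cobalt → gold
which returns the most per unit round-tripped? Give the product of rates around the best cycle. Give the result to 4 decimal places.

(1) 0.5834 × 1.69 × 0.9089 = 0.89613
(2) 0.1826 × 0.8679 × 5.167 = 0.81886
(3) 0.97 × 0.5642 × 1.725 = 0.94405
(4) 0.9839 × 0.8817 × 1.013 = 0.87878
Highest is cycle (3) at 0.9440 (≤1, no arbitrage).

0.9440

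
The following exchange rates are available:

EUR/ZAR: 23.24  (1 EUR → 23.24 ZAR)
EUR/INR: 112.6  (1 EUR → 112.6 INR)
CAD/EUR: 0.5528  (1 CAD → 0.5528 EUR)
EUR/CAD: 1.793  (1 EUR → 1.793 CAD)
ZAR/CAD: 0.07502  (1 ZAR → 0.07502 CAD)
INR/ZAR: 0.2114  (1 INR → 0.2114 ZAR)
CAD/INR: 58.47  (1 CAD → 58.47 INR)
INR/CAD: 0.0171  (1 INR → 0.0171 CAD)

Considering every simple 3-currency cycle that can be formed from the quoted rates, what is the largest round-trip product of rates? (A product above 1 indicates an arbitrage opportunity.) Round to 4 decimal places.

1.0644

CAD→EUR→INR→CAD: 0.5528 × 112.6 × 0.0171 = 1.06439
CAD→EUR→ZAR→CAD: 0.5528 × 23.24 × 0.07502 = 0.96379
CAD→INR→ZAR→CAD: 58.47 × 0.2114 × 0.07502 = 0.92729
Maximum is CAD→EUR→INR→CAD at 1.0644; arbitrage exists.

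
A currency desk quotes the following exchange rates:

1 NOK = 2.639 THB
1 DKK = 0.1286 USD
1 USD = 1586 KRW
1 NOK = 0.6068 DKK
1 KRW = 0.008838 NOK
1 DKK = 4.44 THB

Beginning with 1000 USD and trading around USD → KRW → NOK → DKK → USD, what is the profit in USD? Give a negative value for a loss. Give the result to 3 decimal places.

1000 USD × 1586 = 1586000 KRW
1586000 KRW × 0.008838 = 14017.068 NOK
14017.068 NOK × 0.6068 = 8505.5568624 DKK
8505.5568624 DKK × 0.1286 = 1093.81461250464 USD
Net change: 1093.81461250464 − 1000 = 93.81461250464 USD

93.815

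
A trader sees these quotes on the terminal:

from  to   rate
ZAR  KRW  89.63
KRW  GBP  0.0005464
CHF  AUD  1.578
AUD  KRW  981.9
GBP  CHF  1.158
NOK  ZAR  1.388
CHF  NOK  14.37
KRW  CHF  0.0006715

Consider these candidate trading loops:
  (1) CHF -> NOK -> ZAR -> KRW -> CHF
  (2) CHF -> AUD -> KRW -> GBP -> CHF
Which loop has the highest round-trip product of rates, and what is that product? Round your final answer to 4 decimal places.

(1) 14.37 × 1.388 × 89.63 × 0.0006715 = 1.20045
(2) 1.578 × 981.9 × 0.0005464 × 1.158 = 0.98038
Highest is cycle (1) at 1.2005 (>1, arbitrage).

1.2005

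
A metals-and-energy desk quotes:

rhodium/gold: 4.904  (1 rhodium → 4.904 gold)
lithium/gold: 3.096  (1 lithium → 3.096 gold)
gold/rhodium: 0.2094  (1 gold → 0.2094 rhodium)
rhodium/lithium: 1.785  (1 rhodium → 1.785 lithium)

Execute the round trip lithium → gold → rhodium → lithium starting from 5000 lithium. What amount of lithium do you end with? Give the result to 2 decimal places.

5786.10

5000 lithium × 3.096 = 15480 gold
15480 gold × 0.2094 = 3241.512 rhodium
3241.512 rhodium × 1.785 = 5786.09892 lithium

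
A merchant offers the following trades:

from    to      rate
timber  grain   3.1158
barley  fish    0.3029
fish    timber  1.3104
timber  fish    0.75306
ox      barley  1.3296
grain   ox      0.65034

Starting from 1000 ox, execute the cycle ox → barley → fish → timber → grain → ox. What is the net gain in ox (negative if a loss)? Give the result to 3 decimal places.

69.385

1000 ox × 1.3296 = 1329.6 barley
1329.6 barley × 0.3029 = 402.73584 fish
402.73584 fish × 1.3104 = 527.745044736 timber
527.745044736 timber × 3.1158 = 1644.3480103884288 grain
1644.3480103884288 grain × 0.65034 = 1069.385285076010785792 ox
Net change: 1069.385285076010785792 − 1000 = 69.385285076010785792 ox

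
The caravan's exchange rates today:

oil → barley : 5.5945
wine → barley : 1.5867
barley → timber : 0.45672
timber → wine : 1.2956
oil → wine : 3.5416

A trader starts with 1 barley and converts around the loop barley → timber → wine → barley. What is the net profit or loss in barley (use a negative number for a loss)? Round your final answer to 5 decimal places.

-0.06111

1 barley × 0.45672 = 0.45672 timber
0.45672 timber × 1.2956 = 0.591726432 wine
0.591726432 wine × 1.5867 = 0.9388923296544 barley
Net change: 0.9388923296544 − 1 = -0.0611076703456 barley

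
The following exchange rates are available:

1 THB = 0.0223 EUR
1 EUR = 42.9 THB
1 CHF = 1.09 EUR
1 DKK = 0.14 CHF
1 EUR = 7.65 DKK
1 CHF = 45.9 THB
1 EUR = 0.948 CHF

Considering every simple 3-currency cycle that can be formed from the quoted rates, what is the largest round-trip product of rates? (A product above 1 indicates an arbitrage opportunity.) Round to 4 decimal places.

1.1674

EUR→DKK→CHF→EUR: 7.65 × 0.14 × 1.09 = 1.16739
EUR→CHF→THB→EUR: 0.948 × 45.9 × 0.0223 = 0.97034
Maximum is EUR→DKK→CHF→EUR at 1.1674; arbitrage exists.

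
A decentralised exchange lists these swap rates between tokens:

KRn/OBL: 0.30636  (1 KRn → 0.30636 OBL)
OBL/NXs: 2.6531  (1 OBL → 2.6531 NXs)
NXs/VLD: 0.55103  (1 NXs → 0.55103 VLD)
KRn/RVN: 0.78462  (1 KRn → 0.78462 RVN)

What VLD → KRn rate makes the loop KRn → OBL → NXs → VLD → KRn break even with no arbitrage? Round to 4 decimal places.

2.2327

Known legs of the cycle: 0.30636 × 2.6531 × 0.55103 = 0.44787923162748
For no arbitrage the full-cycle product must be 1, so the missing rate is 1 / 0.44787923162748 ≈ 2.232745.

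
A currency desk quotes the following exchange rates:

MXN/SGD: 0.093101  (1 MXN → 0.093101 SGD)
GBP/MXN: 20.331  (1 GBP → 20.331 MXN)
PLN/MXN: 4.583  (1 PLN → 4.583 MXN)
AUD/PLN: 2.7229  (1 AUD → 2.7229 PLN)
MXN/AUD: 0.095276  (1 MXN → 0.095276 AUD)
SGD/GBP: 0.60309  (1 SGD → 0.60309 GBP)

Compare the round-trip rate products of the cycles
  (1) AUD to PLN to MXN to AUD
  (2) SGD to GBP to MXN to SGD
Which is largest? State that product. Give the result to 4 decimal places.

(1) 2.7229 × 4.583 × 0.095276 = 1.18895
(2) 0.60309 × 20.331 × 0.093101 = 1.14155
Highest is cycle (1) at 1.1890 (>1, arbitrage).

1.1890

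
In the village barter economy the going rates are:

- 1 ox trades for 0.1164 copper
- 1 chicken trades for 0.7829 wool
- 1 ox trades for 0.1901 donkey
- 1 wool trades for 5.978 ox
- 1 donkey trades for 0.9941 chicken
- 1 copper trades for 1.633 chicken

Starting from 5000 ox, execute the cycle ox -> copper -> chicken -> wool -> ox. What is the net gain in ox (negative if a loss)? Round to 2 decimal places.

-551.93

5000 ox × 0.1164 = 582 copper
582 copper × 1.633 = 950.406 chicken
950.406 chicken × 0.7829 = 744.0728574 wool
744.0728574 wool × 5.978 = 4448.0675415372 ox
Net change: 4448.0675415372 − 5000 = -551.9324584628 ox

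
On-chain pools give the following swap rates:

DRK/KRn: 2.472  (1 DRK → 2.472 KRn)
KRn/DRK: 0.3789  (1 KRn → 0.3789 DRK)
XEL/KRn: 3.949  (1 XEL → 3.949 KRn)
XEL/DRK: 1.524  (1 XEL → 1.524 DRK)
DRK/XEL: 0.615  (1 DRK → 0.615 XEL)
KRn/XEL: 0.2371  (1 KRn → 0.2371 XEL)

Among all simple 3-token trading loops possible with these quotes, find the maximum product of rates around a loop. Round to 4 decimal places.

DRK→XEL→KRn→DRK: 0.615 × 3.949 × 0.3789 = 0.92021
DRK→KRn→XEL→DRK: 2.472 × 0.2371 × 1.524 = 0.89323
Maximum is DRK→XEL→KRn→DRK at 0.9202; no arbitrage — every cycle loses value.

0.9202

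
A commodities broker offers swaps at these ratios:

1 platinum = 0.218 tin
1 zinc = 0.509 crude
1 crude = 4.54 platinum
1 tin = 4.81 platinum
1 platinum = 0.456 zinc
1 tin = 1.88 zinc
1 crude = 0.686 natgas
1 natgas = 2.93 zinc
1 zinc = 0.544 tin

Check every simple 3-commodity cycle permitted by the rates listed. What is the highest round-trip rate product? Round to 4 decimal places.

tin→platinum→zinc→tin: 4.81 × 0.456 × 0.544 = 1.19319
crude→platinum→zinc→crude: 4.54 × 0.456 × 0.509 = 1.05375
crude→natgas→zinc→crude: 0.686 × 2.93 × 0.509 = 1.02308
Maximum is tin→platinum→zinc→tin at 1.1932; arbitrage exists.

1.1932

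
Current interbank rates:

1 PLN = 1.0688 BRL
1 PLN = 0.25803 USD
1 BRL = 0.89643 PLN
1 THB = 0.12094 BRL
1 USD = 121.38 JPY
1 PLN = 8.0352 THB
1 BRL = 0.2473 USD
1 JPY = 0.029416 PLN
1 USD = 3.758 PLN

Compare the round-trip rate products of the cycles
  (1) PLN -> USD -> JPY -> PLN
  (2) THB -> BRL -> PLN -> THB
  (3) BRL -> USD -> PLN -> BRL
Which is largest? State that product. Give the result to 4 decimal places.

(1) 0.25803 × 121.38 × 0.029416 = 0.92130
(2) 0.12094 × 0.89643 × 8.0352 = 0.87113
(3) 0.2473 × 3.758 × 1.0688 = 0.99329
Highest is cycle (3) at 0.9933 (≤1, no arbitrage).

0.9933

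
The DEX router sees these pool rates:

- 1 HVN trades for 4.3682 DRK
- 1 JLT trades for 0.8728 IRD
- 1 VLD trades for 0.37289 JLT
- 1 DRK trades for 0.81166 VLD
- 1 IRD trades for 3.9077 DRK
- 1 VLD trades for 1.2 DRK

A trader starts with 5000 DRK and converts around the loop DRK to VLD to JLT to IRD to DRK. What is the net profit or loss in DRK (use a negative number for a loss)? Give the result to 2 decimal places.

5000 DRK × 0.81166 = 4058.3 VLD
4058.3 VLD × 0.37289 = 1513.299487 JLT
1513.299487 JLT × 0.8728 = 1320.8077922536 IRD
1320.8077922536 IRD × 3.9077 = 5161.32060978939272 DRK
Net change: 5161.32060978939272 − 5000 = 161.32060978939272 DRK

161.32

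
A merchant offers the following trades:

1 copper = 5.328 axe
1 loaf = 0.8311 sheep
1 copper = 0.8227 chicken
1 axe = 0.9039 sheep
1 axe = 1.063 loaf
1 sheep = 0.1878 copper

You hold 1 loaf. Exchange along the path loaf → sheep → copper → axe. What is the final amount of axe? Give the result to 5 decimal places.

0.83160

1 loaf × 0.8311 = 0.8311 sheep
0.8311 sheep × 0.1878 = 0.15608058 copper
0.15608058 copper × 5.328 = 0.83159733024 axe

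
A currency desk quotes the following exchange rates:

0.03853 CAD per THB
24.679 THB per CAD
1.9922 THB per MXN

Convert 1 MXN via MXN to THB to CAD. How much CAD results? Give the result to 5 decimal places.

1 MXN × 1.9922 = 1.9922 THB
1.9922 THB × 0.03853 = 0.076759466 CAD

0.07676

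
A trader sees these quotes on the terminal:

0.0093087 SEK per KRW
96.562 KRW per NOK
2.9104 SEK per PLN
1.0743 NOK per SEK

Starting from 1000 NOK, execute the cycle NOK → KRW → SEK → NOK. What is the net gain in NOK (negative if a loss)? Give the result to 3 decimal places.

-34.348

1000 NOK × 96.562 = 96562 KRW
96562 KRW × 0.0093087 = 898.8666894 SEK
898.8666894 SEK × 1.0743 = 965.65248442242 NOK
Net change: 965.65248442242 − 1000 = -34.34751557758 NOK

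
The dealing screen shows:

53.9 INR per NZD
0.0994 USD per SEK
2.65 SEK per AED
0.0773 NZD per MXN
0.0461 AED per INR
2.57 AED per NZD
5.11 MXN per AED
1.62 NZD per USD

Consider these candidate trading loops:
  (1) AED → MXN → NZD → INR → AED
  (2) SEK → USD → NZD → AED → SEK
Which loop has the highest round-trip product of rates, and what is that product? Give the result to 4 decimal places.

1.0967

(1) 5.11 × 0.0773 × 53.9 × 0.0461 = 0.98150
(2) 0.0994 × 1.62 × 2.57 × 2.65 = 1.09668
Highest is cycle (2) at 1.0967 (>1, arbitrage).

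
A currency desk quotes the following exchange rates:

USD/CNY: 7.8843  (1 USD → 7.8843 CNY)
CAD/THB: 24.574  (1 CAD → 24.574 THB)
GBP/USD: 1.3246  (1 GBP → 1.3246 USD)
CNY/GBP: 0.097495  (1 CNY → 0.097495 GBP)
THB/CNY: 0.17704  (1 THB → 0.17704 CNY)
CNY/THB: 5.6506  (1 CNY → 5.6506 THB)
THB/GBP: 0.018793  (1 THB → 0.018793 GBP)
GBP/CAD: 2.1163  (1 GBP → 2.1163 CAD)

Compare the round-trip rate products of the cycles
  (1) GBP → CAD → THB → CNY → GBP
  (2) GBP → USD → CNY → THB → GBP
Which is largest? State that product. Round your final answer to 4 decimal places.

(1) 2.1163 × 24.574 × 0.17704 × 0.097495 = 0.89765
(2) 1.3246 × 7.8843 × 5.6506 × 0.018793 = 1.10902
Highest is cycle (2) at 1.1090 (>1, arbitrage).

1.1090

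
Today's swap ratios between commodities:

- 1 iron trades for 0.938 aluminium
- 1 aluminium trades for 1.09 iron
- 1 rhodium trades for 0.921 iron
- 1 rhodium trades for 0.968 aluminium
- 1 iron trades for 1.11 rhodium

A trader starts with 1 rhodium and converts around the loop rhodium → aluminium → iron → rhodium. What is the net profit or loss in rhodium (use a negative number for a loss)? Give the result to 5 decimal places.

1 rhodium × 0.968 = 0.968 aluminium
0.968 aluminium × 1.09 = 1.05512 iron
1.05512 iron × 1.11 = 1.1711832 rhodium
Net change: 1.1711832 − 1 = 0.1711832 rhodium

0.17118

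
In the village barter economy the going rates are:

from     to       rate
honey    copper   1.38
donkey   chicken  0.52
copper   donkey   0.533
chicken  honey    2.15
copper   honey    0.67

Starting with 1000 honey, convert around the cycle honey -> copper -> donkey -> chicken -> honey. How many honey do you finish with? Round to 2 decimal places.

1000 honey × 1.38 = 1380 copper
1380 copper × 0.533 = 735.54 donkey
735.54 donkey × 0.52 = 382.4808 chicken
382.4808 chicken × 2.15 = 822.33372 honey

822.33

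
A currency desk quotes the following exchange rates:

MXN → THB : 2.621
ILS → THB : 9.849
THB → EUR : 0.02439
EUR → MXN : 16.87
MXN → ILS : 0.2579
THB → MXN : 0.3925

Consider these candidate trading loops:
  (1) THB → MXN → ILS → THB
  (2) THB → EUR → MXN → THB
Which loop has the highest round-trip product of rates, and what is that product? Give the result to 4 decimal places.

1.0784

(1) 0.3925 × 0.2579 × 9.849 = 0.99697
(2) 0.02439 × 16.87 × 2.621 = 1.07843
Highest is cycle (2) at 1.0784 (>1, arbitrage).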